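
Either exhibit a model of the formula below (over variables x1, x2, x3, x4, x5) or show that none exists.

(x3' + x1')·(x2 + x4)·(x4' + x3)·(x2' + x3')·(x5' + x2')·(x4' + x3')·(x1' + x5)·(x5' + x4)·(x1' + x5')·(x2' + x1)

UNSATISFIABLE

Suppose x3 = 0.
From the singleton clause (x4'), x4 = 0.
From the singleton clause (x2), x2 = 1.
From the singleton clause (x5'), x5 = 0.
From the singleton clause (x1'), x1 = 0.
Now (x1) is unsatisfied and unit — conflict.
That branch fails; take x3 = 1 instead.
From the singleton clause (x1'), x1 = 0.
From the singleton clause (x2'), x2 = 0.
From the singleton clause (x4), x4 = 1.
Now (x4') is unsatisfied and unit — conflict.
Neither x3 = 1 nor x3 = 0 works.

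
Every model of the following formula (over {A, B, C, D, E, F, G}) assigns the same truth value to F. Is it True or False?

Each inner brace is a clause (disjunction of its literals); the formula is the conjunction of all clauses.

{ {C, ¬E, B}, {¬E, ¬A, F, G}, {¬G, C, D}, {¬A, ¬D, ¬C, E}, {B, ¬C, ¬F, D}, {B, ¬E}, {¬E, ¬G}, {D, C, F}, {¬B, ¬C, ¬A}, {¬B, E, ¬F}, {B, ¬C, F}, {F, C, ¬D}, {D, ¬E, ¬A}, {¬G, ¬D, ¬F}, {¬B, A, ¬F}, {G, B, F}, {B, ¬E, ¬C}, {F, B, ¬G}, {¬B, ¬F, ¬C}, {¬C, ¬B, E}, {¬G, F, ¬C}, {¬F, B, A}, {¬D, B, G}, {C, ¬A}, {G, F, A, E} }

False

Suppose F = True.
Branch on B: set B = True.
(E) alone gives E = True.
(¬G) alone gives G = False.
(A) alone gives A = True.
(¬C) alone gives C = False.
But (C) is also a unit clause — contradiction.
Backtrack on B: now try B = False.
(¬E) alone gives E = False.
(A) alone gives A = True.
(C) alone gives C = True.
(¬D) alone gives D = False.
But (D) is also a unit clause — contradiction.
Neither B = True nor B = False works.
So every satisfying assignment has F = False.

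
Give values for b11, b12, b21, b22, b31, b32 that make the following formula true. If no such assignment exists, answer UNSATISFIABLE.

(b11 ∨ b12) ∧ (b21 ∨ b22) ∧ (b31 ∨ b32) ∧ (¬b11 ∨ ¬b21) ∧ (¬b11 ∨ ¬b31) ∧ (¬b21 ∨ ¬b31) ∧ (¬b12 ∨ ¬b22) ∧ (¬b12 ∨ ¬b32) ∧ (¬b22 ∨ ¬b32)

UNSATISFIABLE

Try b11 = True.
(¬b21) alone gives b21 = False.
(b22) alone gives b22 = True.
(¬b31) alone gives b31 = False.
(b32) alone gives b32 = True.
But (¬b32) is also a unit clause — contradiction.
Backtrack on b11: now try b11 = False.
(b12) alone gives b12 = True.
(¬b22) alone gives b22 = False.
(b21) alone gives b21 = True.
(¬b31) alone gives b31 = False.
(b32) alone gives b32 = True.
But (¬b32) is also a unit clause — contradiction.
Both values of b11 lead to a conflict.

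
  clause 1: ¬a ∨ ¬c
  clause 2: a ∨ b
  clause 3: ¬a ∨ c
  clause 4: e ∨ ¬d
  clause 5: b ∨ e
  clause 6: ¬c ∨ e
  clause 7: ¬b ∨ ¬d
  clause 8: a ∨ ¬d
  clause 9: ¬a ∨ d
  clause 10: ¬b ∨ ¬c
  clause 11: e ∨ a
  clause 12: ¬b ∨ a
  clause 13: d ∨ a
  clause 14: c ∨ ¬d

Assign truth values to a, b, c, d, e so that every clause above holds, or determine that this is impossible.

Case a = False:
From the singleton clause (b), b = True.
Now (¬b) is unsatisfied and unit — conflict.
So a must be the other value — set a = True.
From the singleton clause (¬c), c = False.
Now (c) is unsatisfied and unit — conflict.
Neither a = True nor a = False works.

UNSATISFIABLE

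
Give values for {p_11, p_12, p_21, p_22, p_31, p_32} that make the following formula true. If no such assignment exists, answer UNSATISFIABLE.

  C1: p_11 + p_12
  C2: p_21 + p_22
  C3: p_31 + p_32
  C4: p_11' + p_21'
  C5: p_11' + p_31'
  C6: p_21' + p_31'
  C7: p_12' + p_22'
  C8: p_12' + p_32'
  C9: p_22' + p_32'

UNSATISFIABLE

Case p_11 = 1:
Unit clause (p_21') forces p_21 = 0.
Unit clause (p_22) forces p_22 = 1.
Unit clause (p_31') forces p_31 = 0.
Unit clause (p_32) forces p_32 = 1.
But (p_32') is also a unit clause — contradiction.
So p_11 must be the other value — set p_11 = 0.
Unit clause (p_12) forces p_12 = 1.
Unit clause (p_22') forces p_22 = 0.
Unit clause (p_21) forces p_21 = 1.
Unit clause (p_31') forces p_31 = 0.
Unit clause (p_32) forces p_32 = 1.
But (p_32') is also a unit clause — contradiction.
Either choice for p_11 ends in contradiction.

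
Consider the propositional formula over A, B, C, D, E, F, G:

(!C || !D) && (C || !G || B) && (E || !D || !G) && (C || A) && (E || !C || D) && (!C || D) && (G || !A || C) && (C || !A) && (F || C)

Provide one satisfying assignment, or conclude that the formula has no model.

UNSATISFIABLE

Case C = false:
The clause (A) is unit, so A = true.
But (!A) is also a unit clause — contradiction.
So C must be the other value — set C = true.
The clause (!D) is unit, so D = false.
But (D) is also a unit clause — contradiction.
Neither C = true nor C = false works.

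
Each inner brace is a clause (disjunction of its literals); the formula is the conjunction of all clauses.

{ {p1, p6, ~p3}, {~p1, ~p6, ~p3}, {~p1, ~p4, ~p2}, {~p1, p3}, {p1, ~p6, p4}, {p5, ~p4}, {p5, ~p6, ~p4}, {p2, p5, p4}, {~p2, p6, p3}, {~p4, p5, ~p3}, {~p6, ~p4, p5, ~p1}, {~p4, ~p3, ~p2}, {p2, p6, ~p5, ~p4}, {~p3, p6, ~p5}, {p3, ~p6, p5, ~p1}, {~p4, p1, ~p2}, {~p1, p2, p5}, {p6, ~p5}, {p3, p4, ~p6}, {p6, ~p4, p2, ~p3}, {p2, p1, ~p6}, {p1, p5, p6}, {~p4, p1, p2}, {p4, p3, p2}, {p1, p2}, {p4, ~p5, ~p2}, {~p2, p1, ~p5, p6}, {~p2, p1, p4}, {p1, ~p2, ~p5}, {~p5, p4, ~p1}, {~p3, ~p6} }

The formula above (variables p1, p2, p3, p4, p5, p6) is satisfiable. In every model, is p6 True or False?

Suppose p6 = 1.
From the singleton clause (~p3), p3 = 0.
From the singleton clause (~p1), p1 = 0.
From the singleton clause (p4), p4 = 1.
From the singleton clause (p5), p5 = 1.
From the singleton clause (~p2), p2 = 0.
That conflicts with the unit clause (p2).
So every satisfying assignment has p6 = False.

False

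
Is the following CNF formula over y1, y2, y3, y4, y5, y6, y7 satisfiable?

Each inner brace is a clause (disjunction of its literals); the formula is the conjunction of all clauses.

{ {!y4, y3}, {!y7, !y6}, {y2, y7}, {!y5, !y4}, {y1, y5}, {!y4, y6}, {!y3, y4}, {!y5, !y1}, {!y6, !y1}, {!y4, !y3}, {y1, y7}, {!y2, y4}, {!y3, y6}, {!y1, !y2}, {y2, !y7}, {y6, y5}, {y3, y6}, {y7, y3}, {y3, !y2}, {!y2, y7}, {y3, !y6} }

No

Branch on y4: set y4 = false.
The clause (!y3) is unit, so y3 = false.
The clause (!y2) is unit, so y2 = false.
The clause (y7) is unit, so y7 = true.
Now (!y7) is unsatisfied and unit — conflict.
That branch fails; take y4 = true instead.
The clause (y3) is unit, so y3 = true.
Now (!y3) is unsatisfied and unit — conflict.
Neither y4 = true nor y4 = false works.
No assignment satisfies every clause.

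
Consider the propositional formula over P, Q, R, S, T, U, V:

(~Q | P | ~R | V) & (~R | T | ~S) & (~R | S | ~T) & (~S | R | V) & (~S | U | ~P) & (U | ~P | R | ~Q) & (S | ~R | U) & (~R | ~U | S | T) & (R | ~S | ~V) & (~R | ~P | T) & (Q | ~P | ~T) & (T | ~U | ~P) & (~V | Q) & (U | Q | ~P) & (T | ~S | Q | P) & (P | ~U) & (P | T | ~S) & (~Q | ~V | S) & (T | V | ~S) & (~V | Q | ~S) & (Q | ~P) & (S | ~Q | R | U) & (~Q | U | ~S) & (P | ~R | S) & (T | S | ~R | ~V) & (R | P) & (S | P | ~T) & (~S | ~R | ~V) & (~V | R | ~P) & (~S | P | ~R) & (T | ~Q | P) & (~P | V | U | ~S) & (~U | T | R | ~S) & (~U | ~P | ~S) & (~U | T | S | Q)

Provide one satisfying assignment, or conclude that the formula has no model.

Branch on V: set V = 0.
Branch on S: set S = 0.
Branch on R: set R = 0.
From the singleton clause (P), P = 1.
From the singleton clause (Q), Q = 1.
From the singleton clause (U), U = 1.
From the singleton clause (T), T = 1.
This assignment satisfies each clause.

P: 1, Q: 1, R: 0, S: 0, T: 1, U: 1, V: 0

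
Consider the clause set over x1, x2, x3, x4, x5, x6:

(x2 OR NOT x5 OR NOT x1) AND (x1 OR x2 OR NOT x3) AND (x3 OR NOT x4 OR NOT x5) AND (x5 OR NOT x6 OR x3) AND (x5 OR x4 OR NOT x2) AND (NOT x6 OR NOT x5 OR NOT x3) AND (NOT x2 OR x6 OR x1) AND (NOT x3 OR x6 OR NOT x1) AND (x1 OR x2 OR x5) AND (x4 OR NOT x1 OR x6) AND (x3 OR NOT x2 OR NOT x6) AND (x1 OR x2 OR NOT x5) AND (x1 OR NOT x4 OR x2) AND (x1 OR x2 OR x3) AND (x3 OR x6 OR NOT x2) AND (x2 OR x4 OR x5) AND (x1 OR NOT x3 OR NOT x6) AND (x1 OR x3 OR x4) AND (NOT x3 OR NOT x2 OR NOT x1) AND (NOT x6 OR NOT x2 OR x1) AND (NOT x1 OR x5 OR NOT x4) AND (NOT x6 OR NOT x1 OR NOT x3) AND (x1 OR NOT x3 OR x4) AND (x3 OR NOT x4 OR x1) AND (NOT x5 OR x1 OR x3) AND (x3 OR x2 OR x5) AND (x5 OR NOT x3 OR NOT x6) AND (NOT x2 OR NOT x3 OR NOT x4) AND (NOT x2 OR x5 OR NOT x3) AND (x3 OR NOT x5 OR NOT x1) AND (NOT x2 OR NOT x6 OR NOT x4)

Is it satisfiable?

Try x2 = true.
Try x5 = true.
Try x3 = true.
The clause (NOT x6) is unit, so x6 = false.
The clause (x1) is unit, so x1 = true.
Now (NOT x1) is unsatisfied and unit — conflict.
So x3 must be the other value — set x3 = false.
The clause (NOT x4) is unit, so x4 = false.
The clause (NOT x6) is unit, so x6 = false.
Now (x6) is unsatisfied and unit — conflict.
Both values of x3 lead to a conflict.
So x5 must be the other value — set x5 = false.
The clause (x4) is unit, so x4 = true.
The clause (NOT x1) is unit, so x1 = false.
The clause (x6) is unit, so x6 = true.
Now (NOT x6) is unsatisfied and unit — conflict.
Both values of x5 lead to a conflict.
So x2 must be the other value — set x2 = false.
Try x5 = false.
The clause (x1) is unit, so x1 = true.
The clause (x4) is unit, so x4 = true.
Now (NOT x4) is unsatisfied and unit — conflict.
So x5 must be the other value — set x5 = true.
The clause (NOT x1) is unit, so x1 = false.
Now (x1) is unsatisfied and unit — conflict.
Both values of x5 lead to a conflict.
Both values of x2 lead to a conflict.
No assignment satisfies every clause.

No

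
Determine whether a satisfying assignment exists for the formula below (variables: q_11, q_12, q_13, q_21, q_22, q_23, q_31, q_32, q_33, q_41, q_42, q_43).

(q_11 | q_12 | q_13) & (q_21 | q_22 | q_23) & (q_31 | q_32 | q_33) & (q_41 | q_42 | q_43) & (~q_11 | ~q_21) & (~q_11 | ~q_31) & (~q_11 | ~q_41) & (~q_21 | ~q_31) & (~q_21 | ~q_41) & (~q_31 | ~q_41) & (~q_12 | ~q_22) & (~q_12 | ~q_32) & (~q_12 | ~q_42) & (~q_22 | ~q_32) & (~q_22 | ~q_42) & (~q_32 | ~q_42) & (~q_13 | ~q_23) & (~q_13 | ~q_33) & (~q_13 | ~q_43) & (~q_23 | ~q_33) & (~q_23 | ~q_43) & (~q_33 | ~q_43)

Branch on q_11: set q_11 = 0.
Branch on q_12: set q_12 = 1.
Unit clause (~q_22) forces q_22 = 0.
Unit clause (~q_32) forces q_32 = 0.
Unit clause (~q_42) forces q_42 = 0.
Branch on q_21: set q_21 = 1.
Unit clause (~q_31) forces q_31 = 0.
Unit clause (q_33) forces q_33 = 1.
Unit clause (~q_41) forces q_41 = 0.
Unit clause (q_43) forces q_43 = 1.
Now (~q_43) is unsatisfied and unit — conflict.
That branch fails; take q_21 = 0 instead.
Unit clause (q_23) forces q_23 = 1.
Unit clause (~q_13) forces q_13 = 0.
Unit clause (~q_33) forces q_33 = 0.
Unit clause (q_31) forces q_31 = 1.
Unit clause (~q_41) forces q_41 = 0.
Unit clause (q_43) forces q_43 = 1.
Now (~q_43) is unsatisfied and unit — conflict.
Either choice for q_21 ends in contradiction.
That branch fails; take q_12 = 0 instead.
Unit clause (q_13) forces q_13 = 1.
Unit clause (~q_23) forces q_23 = 0.
Unit clause (~q_33) forces q_33 = 0.
Unit clause (~q_43) forces q_43 = 0.
Branch on q_21: set q_21 = 1.
Unit clause (~q_31) forces q_31 = 0.
Unit clause (q_32) forces q_32 = 1.
Unit clause (~q_41) forces q_41 = 0.
Unit clause (q_42) forces q_42 = 1.
Now (~q_42) is unsatisfied and unit — conflict.
That branch fails; take q_21 = 0 instead.
Unit clause (q_22) forces q_22 = 1.
Unit clause (~q_32) forces q_32 = 0.
Unit clause (q_31) forces q_31 = 1.
Unit clause (~q_41) forces q_41 = 0.
Unit clause (q_42) forces q_42 = 1.
Now (~q_42) is unsatisfied and unit — conflict.
Either choice for q_21 ends in contradiction.
Either choice for q_12 ends in contradiction.
That branch fails; take q_11 = 1 instead.
Unit clause (~q_21) forces q_21 = 0.
Unit clause (~q_31) forces q_31 = 0.
Unit clause (~q_41) forces q_41 = 0.
Branch on q_22: set q_22 = 1.
Unit clause (~q_12) forces q_12 = 0.
Unit clause (~q_32) forces q_32 = 0.
Unit clause (q_33) forces q_33 = 1.
Unit clause (~q_42) forces q_42 = 0.
Unit clause (q_43) forces q_43 = 1.
Now (~q_43) is unsatisfied and unit — conflict.
That branch fails; take q_22 = 0 instead.
Unit clause (q_23) forces q_23 = 1.
Unit clause (~q_13) forces q_13 = 0.
Unit clause (~q_33) forces q_33 = 0.
Unit clause (q_32) forces q_32 = 1.
Unit clause (~q_12) forces q_12 = 0.
Unit clause (~q_42) forces q_42 = 0.
Unit clause (q_43) forces q_43 = 1.
Now (~q_43) is unsatisfied and unit — conflict.
Either choice for q_22 ends in contradiction.
Either choice for q_11 ends in contradiction.
No assignment satisfies every clause.

No, unsatisfiable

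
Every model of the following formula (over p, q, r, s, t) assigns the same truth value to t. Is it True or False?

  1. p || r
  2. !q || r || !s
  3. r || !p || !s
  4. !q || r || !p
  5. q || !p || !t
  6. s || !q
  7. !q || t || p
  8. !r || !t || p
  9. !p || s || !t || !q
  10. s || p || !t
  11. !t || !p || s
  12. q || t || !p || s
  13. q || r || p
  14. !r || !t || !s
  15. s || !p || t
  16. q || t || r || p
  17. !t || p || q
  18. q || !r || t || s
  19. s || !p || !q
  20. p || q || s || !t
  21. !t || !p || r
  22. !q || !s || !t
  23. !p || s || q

Suppose t = true.
Branch on p: set p = true.
Unit clause (q) forces q = true.
Unit clause (r) forces r = true.
Unit clause (s) forces s = true.
Now (!s) is unsatisfied and unit — conflict.
So p must be the other value — set p = false.
Unit clause (r) forces r = true.
Now (!r) is unsatisfied and unit — conflict.
Both values of p lead to a conflict.
So every satisfying assignment has t = False.

False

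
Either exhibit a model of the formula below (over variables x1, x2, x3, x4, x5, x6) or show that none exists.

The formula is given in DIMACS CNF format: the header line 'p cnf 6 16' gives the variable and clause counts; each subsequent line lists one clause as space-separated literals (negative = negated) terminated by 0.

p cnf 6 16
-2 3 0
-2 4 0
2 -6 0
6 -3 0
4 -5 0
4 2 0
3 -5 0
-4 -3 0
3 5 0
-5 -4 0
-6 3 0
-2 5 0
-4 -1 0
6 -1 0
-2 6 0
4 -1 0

UNSATISFIABLE

Branch on x2: set x2 = False.
From the singleton clause (¬x6), x6 = False.
From the singleton clause (¬x3), x3 = False.
From the singleton clause (x4), x4 = True.
From the singleton clause (¬x5), x5 = False.
But (x5) is also a unit clause — contradiction.
Undo x2 and try x2 = True.
From the singleton clause (x3), x3 = True.
From the singleton clause (x4), x4 = True.
But (¬x4) is also a unit clause — contradiction.
Neither x2 = True nor x2 = False works.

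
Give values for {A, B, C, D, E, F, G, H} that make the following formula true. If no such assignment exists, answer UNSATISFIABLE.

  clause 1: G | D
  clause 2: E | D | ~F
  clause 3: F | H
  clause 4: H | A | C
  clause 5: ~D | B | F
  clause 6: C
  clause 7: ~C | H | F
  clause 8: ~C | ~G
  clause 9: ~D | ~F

A: 1,  B: 1,  C: 1,  D: 1,  E: 0,  F: 0,  G: 0,  H: 1

From the singleton clause (C), C = 1.
From the singleton clause (~G), G = 0.
From the singleton clause (D), D = 1.
From the singleton clause (~F), F = 0.
From the singleton clause (H), H = 1.
From the singleton clause (B), B = 1.
All clauses hold; A, E can take either value.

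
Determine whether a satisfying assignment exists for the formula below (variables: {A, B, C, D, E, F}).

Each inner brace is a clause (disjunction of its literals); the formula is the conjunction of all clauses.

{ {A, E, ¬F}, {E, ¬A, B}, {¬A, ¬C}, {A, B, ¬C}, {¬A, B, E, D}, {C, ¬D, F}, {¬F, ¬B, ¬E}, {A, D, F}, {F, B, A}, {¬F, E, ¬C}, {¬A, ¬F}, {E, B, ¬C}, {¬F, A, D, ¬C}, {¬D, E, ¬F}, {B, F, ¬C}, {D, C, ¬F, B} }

Case A = True:
From the singleton clause (¬C), C = False.
From the singleton clause (¬F), F = False.
From the singleton clause (¬D), D = False.
Case E = True:
Every clause is now satisfied; B is unconstrained.
A satisfying assignment: A=True, B=False, C=False, D=False, E=True, F=False.

Yes, satisfiable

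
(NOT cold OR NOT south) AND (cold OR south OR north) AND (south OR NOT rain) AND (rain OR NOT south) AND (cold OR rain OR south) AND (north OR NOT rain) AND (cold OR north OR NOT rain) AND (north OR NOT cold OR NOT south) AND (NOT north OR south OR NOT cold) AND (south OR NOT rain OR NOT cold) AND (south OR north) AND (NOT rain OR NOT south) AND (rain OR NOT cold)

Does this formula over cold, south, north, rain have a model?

No

Case cold = false:
Case south = true:
The clause (rain) is unit, so rain = true.
That conflicts with the unit clause (NOT rain).
That branch fails; take south = false instead.
The clause (north) is unit, so north = true.
The clause (NOT rain) is unit, so rain = false.
That conflicts with the unit clause (rain).
Either choice for south ends in contradiction.
That branch fails; take cold = true instead.
The clause (NOT south) is unit, so south = false.
The clause (NOT rain) is unit, so rain = false.
That conflicts with the unit clause (rain).
Either choice for cold ends in contradiction.
No assignment satisfies every clause.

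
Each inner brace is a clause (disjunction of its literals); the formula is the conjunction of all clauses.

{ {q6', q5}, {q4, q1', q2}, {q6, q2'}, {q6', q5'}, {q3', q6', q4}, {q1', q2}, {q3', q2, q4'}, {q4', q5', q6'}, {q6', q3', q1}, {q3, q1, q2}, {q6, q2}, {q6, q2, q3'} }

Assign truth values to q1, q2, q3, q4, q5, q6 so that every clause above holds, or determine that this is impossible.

Case q6 = 0:
From the singleton clause (q2'), q2 = 0.
But (q2) is also a unit clause — contradiction.
Undo q6 and try q6 = 1.
From the singleton clause (q5), q5 = 1.
But (q5') is also a unit clause — contradiction.
Both values of q6 lead to a conflict.

UNSATISFIABLE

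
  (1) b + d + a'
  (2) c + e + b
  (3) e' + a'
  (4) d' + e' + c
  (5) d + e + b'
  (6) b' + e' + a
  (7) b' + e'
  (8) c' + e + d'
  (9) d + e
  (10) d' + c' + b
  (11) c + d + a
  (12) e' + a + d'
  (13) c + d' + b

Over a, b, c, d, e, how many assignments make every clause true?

There are 2^5 = 32 truth assignments over (a, b, c, d, e).
Split on c. With c = 1, the clauses containing c are satisfied and c' drops from the rest; 1 of the 2^4 = 16 assignments to the other variables satisfy what remains.
With c = 0, by the same count on the reduced clause set, 2 assignments work.
(One model: a=F, b=F, c=T, d=F, e=T.)
Total: 1 + 2 = 3.

3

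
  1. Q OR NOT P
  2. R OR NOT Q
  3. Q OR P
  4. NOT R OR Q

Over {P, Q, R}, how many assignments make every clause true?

There are 2^3 = 8 truth assignments over (P, Q, R).
Split on Q. With Q = true, the clauses containing Q are satisfied and NOT Q drops from the rest; 2 of the 2^2 = 4 assignments to the other variables satisfy what remains.
With Q = false, by the same count on the reduced clause set, 0 assignments work.
Total: 2 + 0 = 2.

2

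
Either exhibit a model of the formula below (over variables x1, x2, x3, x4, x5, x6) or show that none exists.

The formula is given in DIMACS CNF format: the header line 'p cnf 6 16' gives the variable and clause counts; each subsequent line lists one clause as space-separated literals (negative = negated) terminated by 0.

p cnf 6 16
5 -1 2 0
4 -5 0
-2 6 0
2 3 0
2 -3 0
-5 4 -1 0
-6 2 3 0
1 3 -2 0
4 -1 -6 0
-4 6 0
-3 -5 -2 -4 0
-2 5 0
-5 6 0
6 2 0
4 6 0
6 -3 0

x1: True,  x2: True,  x3: False,  x4: True,  x5: True,  x6: True

Case x4 = True:
From the singleton clause (x6), x6 = True.
Case x2 = True:
From the singleton clause (x5), x5 = True.
From the singleton clause (¬x3), x3 = False.
From the singleton clause (x1), x1 = True.
All clauses are satisfied.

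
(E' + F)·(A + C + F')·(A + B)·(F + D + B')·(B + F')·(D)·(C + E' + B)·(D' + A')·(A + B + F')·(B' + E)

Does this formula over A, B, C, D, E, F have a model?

Yes, satisfiable

Unit clause (D) forces D = 1.
Unit clause (A') forces A = 0.
Unit clause (B) forces B = 1.
Unit clause (E) forces E = 1.
Unit clause (F) forces F = 1.
Unit clause (C) forces C = 1.
Every clause now holds.
A satisfying assignment: A=0, B=1, C=1, D=1, E=1, F=1.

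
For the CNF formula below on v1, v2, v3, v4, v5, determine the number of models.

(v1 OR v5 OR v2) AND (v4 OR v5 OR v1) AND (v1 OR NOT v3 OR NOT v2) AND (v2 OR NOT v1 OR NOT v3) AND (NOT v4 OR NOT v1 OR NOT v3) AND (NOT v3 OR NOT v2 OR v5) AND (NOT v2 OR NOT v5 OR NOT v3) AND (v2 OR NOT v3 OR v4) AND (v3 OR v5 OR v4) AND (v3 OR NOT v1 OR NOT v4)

8

There are 2^5 = 32 truth assignments over (v1, v2, v3, v4, v5).
Split on v5. With v5 = true, the clauses containing v5 are satisfied and NOT v5 drops from the rest; 7 of the 2^4 = 16 assignments to the other variables satisfy what remains.
With v5 = false, by the same count on the reduced clause set, 1 assignment works.
Total: 7 + 1 = 8.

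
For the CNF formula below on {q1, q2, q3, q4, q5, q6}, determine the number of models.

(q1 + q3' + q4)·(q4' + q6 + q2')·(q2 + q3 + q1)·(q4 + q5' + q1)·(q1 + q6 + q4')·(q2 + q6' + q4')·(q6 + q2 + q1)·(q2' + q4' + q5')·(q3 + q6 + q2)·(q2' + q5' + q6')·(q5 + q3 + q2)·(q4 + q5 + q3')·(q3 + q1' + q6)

13

There are 2^6 = 64 truth assignments over (q1, q2, q3, q4, q5, q6).
Split on q3. With q3 = 1, the clauses containing q3 are satisfied and q3' drops from the rest; 7 of the 2^5 = 32 assignments to the other variables satisfy what remains.
With q3 = 0, by the same count on the reduced clause set, 6 assignments work.
(One model: q1=F, q2=T, q3=F, q4=F, q5=F, q6=F.)
Total: 7 + 6 = 13.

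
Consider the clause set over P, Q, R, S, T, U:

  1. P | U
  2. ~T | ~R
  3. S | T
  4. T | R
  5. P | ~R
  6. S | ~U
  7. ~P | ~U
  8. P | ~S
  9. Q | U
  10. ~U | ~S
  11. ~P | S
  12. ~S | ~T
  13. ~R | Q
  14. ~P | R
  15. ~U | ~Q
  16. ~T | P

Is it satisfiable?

Case P = 1:
(~U) alone gives U = 0.
(Q) alone gives Q = 1.
(S) alone gives S = 1.
(~T) alone gives T = 0.
(R) alone gives R = 1.
This assignment satisfies each clause.
A satisfying assignment: P ↦ 1, Q ↦ 1, R ↦ 1, S ↦ 1, T ↦ 0, U ↦ 0.

Satisfiable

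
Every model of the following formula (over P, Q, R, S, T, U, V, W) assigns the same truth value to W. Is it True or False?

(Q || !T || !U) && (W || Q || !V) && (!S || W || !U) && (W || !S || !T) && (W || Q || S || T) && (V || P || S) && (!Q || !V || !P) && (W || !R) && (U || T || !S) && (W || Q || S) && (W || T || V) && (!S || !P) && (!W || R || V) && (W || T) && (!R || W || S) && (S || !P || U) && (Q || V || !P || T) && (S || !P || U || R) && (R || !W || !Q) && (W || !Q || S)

True

Suppose W = false.
Unit clause (!R) forces R = false.
Unit clause (T) forces T = true.
Unit clause (!S) forces S = false.
Unit clause (Q) forces Q = true.
But (!Q) is also a unit clause — contradiction.
So every satisfying assignment has W = True.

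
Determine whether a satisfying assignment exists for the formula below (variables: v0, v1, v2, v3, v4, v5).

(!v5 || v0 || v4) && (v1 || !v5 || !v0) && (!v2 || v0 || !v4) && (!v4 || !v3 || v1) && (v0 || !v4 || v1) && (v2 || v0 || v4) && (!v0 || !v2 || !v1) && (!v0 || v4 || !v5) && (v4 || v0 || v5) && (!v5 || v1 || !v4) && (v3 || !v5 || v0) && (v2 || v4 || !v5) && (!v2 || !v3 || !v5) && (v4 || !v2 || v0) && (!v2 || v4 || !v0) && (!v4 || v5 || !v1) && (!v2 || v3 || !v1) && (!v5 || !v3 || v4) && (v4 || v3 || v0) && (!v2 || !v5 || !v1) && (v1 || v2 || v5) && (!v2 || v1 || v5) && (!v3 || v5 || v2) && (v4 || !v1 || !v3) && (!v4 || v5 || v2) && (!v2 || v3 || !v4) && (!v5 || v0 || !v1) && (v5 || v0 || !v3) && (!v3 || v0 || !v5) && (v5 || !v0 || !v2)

Yes, satisfiable

Branch on v5: set v5 = false.
Branch on v4: set v4 = false.
Unit clause (v0) forces v0 = true.
Unit clause (!v2) forces v2 = false.
Unit clause (v1) forces v1 = true.
Unit clause (!v3) forces v3 = false.
Every clause now holds.
A satisfying assignment: v0 ↦ true, v1 ↦ true, v2 ↦ false, v3 ↦ false, v4 ↦ false, v5 ↦ false.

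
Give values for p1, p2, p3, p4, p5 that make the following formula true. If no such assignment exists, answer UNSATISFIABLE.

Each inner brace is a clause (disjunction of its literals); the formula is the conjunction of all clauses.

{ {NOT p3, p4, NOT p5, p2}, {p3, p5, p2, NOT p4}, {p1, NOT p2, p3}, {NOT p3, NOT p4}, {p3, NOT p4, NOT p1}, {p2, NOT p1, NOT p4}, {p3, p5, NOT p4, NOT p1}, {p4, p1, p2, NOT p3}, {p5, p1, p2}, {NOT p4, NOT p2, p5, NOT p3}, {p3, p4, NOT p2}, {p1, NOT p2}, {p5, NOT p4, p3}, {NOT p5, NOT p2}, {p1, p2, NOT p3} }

Try p3 = false.
Try p1 = true.
(NOT p4) alone gives p4 = false.
(NOT p2) alone gives p2 = false.
No clause remains; p5 is free.

p1: true,  p2: false,  p3: false,  p4: false,  p5: true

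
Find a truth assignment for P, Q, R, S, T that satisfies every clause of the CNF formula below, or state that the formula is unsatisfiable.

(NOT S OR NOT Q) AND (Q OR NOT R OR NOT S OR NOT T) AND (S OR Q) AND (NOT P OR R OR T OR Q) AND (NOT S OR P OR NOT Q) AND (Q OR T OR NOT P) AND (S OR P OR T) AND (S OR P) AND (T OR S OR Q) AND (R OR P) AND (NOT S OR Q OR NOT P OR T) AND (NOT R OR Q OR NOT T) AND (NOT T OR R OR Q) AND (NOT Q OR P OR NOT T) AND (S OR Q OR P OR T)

Case S = false:
Unit clause (Q) forces Q = true.
Unit clause (P) forces P = true.
All clauses hold; R, T can take either value.

P: true, Q: true, R: false, S: false, T: true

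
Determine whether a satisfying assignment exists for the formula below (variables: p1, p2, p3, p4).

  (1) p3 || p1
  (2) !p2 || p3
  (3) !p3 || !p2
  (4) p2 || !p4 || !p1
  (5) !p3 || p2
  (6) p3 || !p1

Try p3 = true.
The clause (!p2) is unit, so p2 = false.
But (p2) is also a unit clause — contradiction.
Backtrack on p3: now try p3 = false.
The clause (p1) is unit, so p1 = true.
But (!p1) is also a unit clause — contradiction.
Either choice for p3 ends in contradiction.
No assignment satisfies every clause.

No, unsatisfiable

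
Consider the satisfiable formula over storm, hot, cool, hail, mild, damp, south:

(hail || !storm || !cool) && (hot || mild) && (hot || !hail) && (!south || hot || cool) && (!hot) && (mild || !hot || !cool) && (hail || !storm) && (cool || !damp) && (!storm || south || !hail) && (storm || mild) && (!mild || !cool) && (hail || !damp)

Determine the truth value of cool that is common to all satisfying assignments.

Suppose cool = true.
From the singleton clause (!hot), hot = false.
From the singleton clause (mild), mild = true.
Now (!mild) is unsatisfied and unit — conflict.
So every satisfying assignment has cool = False.

False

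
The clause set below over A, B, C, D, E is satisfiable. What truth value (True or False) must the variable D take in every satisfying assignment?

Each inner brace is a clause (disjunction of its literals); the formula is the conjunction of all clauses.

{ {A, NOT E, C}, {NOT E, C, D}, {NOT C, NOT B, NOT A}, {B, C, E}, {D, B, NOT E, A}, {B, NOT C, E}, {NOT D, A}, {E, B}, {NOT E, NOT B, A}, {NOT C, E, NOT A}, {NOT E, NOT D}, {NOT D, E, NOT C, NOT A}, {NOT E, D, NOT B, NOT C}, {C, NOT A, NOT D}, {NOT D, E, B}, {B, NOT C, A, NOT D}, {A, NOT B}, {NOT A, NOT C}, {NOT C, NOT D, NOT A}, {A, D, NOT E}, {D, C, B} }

Suppose D = true.
Unit clause (A) forces A = true.
Unit clause (NOT E) forces E = false.
Unit clause (B) forces B = true.
Unit clause (NOT C) forces C = false.
That conflicts with the unit clause (C).
So every satisfying assignment has D = False.

False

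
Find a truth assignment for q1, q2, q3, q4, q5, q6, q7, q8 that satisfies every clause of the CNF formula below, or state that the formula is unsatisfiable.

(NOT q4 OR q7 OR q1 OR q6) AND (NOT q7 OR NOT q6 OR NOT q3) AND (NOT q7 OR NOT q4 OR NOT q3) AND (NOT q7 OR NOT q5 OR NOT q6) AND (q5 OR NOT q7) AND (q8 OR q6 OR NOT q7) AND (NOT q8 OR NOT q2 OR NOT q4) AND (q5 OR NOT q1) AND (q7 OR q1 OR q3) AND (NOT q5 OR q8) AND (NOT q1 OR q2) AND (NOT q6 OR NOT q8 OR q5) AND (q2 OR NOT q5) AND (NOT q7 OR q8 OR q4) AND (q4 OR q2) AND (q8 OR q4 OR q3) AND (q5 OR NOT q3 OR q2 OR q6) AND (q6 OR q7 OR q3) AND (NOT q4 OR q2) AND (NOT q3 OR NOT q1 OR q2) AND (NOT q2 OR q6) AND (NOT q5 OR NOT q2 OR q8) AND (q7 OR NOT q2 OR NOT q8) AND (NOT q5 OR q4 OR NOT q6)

q1: false, q2: true, q3: true, q4: false, q5: false, q6: true, q7: false, q8: false

Try q5 = false.
From the singleton clause (NOT q7), q7 = false.
From the singleton clause (NOT q1), q1 = false.
From the singleton clause (q3), q3 = true.
Try q4 = false.
From the singleton clause (q2), q2 = true.
From the singleton clause (q6), q6 = true.
From the singleton clause (NOT q8), q8 = false.
This assignment satisfies each clause.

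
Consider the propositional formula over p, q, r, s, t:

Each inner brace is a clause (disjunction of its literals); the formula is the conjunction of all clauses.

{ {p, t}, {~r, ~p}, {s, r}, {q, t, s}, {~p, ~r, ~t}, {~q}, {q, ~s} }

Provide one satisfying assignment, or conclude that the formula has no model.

The clause (~q) is unit, so q = 0.
The clause (~s) is unit, so s = 0.
The clause (r) is unit, so r = 1.
The clause (~p) is unit, so p = 0.
The clause (t) is unit, so t = 1.
This assignment satisfies each clause.

p ↦ 0,  q ↦ 0,  r ↦ 1,  s ↦ 0,  t ↦ 1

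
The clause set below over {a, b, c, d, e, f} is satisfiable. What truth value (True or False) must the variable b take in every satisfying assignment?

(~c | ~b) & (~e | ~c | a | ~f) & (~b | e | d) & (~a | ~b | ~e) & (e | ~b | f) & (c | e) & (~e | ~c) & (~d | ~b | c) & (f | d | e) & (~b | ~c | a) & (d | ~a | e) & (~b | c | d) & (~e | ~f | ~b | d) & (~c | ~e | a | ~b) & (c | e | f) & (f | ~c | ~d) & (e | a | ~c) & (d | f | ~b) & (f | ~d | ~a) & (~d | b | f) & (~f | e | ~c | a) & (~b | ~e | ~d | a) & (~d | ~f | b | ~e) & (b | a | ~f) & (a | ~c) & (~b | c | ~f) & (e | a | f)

Suppose b = 1.
Unit clause (~c) forces c = 0.
Unit clause (e) forces e = 1.
Unit clause (~a) forces a = 0.
Unit clause (~d) forces d = 0.
But (d) is also a unit clause — contradiction.
So every satisfying assignment has b = False.

False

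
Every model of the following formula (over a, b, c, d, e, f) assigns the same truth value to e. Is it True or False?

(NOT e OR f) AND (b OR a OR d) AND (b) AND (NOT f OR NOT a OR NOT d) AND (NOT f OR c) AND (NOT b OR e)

Suppose e = false.
The clause (b) is unit, so b = true.
That conflicts with the unit clause (NOT b).
So every satisfying assignment has e = True.

True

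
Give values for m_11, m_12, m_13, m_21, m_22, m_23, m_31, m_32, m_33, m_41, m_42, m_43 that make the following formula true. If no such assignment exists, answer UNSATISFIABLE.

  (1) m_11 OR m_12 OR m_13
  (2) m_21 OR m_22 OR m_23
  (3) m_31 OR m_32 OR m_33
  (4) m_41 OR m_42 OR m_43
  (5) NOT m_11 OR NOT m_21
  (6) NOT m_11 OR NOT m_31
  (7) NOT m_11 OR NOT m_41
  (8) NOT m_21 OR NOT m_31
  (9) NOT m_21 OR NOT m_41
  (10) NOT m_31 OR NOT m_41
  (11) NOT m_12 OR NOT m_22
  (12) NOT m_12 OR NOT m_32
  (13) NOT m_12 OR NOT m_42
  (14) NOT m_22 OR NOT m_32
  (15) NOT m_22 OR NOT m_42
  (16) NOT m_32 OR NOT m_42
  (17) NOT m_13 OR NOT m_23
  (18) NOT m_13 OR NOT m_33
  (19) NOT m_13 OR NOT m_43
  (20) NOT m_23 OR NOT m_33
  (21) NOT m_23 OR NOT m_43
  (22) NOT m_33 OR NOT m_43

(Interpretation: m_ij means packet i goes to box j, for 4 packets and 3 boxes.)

UNSATISFIABLE

Branch on m_11: set m_11 = false.
Branch on m_12: set m_12 = true.
The clause (NOT m_22) is unit, so m_22 = false.
The clause (NOT m_32) is unit, so m_32 = false.
The clause (NOT m_42) is unit, so m_42 = false.
Branch on m_21: set m_21 = true.
The clause (NOT m_31) is unit, so m_31 = false.
The clause (m_33) is unit, so m_33 = true.
The clause (NOT m_41) is unit, so m_41 = false.
The clause (m_43) is unit, so m_43 = true.
That conflicts with the unit clause (NOT m_43).
Backtrack on m_21: now try m_21 = false.
The clause (m_23) is unit, so m_23 = true.
The clause (NOT m_13) is unit, so m_13 = false.
The clause (NOT m_33) is unit, so m_33 = false.
The clause (m_31) is unit, so m_31 = true.
The clause (NOT m_41) is unit, so m_41 = false.
The clause (m_43) is unit, so m_43 = true.
That conflicts with the unit clause (NOT m_43).
Either choice for m_21 ends in contradiction.
Backtrack on m_12: now try m_12 = false.
The clause (m_13) is unit, so m_13 = true.
The clause (NOT m_23) is unit, so m_23 = false.
The clause (NOT m_33) is unit, so m_33 = false.
The clause (NOT m_43) is unit, so m_43 = false.
Branch on m_21: set m_21 = true.
The clause (NOT m_31) is unit, so m_31 = false.
The clause (m_32) is unit, so m_32 = true.
The clause (NOT m_41) is unit, so m_41 = false.
The clause (m_42) is unit, so m_42 = true.
That conflicts with the unit clause (NOT m_42).
Backtrack on m_21: now try m_21 = false.
The clause (m_22) is unit, so m_22 = true.
The clause (NOT m_32) is unit, so m_32 = false.
The clause (m_31) is unit, so m_31 = true.
The clause (NOT m_41) is unit, so m_41 = false.
The clause (m_42) is unit, so m_42 = true.
That conflicts with the unit clause (NOT m_42).
Either choice for m_21 ends in contradiction.
Either choice for m_12 ends in contradiction.
Backtrack on m_11: now try m_11 = true.
The clause (NOT m_21) is unit, so m_21 = false.
The clause (NOT m_31) is unit, so m_31 = false.
The clause (NOT m_41) is unit, so m_41 = false.
Branch on m_22: set m_22 = true.
The clause (NOT m_12) is unit, so m_12 = false.
The clause (NOT m_32) is unit, so m_32 = false.
The clause (m_33) is unit, so m_33 = true.
The clause (NOT m_42) is unit, so m_42 = false.
The clause (m_43) is unit, so m_43 = true.
That conflicts with the unit clause (NOT m_43).
Backtrack on m_22: now try m_22 = false.
The clause (m_23) is unit, so m_23 = true.
The clause (NOT m_13) is unit, so m_13 = false.
The clause (NOT m_33) is unit, so m_33 = false.
The clause (m_32) is unit, so m_32 = true.
The clause (NOT m_12) is unit, so m_12 = false.
The clause (NOT m_42) is unit, so m_42 = false.
The clause (m_43) is unit, so m_43 = true.
That conflicts with the unit clause (NOT m_43).
Either choice for m_22 ends in contradiction.
Either choice for m_11 ends in contradiction.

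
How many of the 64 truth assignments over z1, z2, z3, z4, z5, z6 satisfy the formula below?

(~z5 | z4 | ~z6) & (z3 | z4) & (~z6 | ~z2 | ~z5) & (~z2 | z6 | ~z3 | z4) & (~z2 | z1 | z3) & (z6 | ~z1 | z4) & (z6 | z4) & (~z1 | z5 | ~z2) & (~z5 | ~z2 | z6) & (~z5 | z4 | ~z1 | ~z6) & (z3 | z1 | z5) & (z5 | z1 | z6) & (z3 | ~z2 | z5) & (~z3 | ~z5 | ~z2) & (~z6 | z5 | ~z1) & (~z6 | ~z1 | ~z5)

There are 2^6 = 64 truth assignments over (z1, z2, z3, z4, z5, z6).
Split on z3. With z3 = 1, the clauses containing z3 are satisfied and ~z3 drops from the rest; 8 of the 2^5 = 32 assignments to the other variables satisfy what remains.
With z3 = 0, by the same count on the reduced clause set, 4 assignments work.
Total: 8 + 4 = 12.

12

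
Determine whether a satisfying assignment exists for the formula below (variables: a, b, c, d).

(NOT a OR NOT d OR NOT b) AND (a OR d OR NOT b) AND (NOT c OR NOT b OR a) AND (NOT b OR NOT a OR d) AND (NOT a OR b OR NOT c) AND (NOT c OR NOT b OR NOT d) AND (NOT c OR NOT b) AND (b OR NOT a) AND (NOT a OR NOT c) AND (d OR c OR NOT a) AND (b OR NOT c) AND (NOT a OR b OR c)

Try c = false.
Try b = false.
From the singleton clause (NOT a), a = false.
All clauses hold; d can take either value.
A satisfying assignment: a: false, b: false, c: false, d: false.

Satisfiable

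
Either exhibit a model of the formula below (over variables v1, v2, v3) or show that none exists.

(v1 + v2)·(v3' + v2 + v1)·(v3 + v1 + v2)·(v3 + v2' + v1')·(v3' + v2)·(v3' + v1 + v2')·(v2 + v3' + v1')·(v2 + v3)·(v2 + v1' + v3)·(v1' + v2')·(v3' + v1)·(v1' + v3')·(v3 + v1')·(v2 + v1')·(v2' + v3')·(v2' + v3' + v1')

v1=0, v2=1, v3=0

Try v1 = 0.
The clause (v2) is unit, so v2 = 1.
The clause (v3') is unit, so v3 = 0.
This assignment satisfies each clause.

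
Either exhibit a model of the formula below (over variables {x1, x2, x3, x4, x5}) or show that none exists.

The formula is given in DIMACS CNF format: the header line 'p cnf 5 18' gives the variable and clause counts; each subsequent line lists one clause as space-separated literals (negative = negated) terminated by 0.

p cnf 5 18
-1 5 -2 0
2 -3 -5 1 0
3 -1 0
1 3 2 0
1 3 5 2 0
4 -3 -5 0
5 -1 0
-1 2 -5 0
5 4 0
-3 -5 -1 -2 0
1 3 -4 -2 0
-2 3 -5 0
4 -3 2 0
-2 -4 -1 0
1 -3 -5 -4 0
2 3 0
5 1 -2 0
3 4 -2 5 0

x1=False,  x2=False,  x3=True,  x4=True,  x5=False

Suppose x3 = True.
Suppose x4 = True.
Suppose x5 = False.
Unit clause (¬x1) forces x1 = False.
Unit clause (¬x2) forces x2 = False.
This assignment satisfies each clause.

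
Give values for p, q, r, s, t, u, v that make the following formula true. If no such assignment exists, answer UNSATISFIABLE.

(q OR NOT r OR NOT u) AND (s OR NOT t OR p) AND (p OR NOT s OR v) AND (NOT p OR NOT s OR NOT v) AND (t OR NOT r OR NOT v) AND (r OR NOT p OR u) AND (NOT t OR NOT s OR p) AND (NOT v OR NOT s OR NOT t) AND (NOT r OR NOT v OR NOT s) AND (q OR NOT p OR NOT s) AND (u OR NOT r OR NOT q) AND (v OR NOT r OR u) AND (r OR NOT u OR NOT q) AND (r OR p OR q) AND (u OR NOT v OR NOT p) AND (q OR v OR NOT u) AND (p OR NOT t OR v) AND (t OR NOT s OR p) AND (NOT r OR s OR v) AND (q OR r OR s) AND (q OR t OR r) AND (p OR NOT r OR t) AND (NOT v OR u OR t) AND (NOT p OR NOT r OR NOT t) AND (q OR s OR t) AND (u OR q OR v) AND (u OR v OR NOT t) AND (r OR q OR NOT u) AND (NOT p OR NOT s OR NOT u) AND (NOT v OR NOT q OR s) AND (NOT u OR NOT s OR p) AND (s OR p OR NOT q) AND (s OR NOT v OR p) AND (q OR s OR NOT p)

UNSATISFIABLE

Case q = true:
Case u = true:
From the singleton clause (r), r = true.
Case t = true:
From the singleton clause (NOT p), p = false.
From the singleton clause (s), s = true.
Now (NOT s) is unsatisfied and unit — conflict.
So t must be the other value — set t = false.
From the singleton clause (NOT v), v = false.
From the singleton clause (s), s = true.
From the singleton clause (p), p = true.
Now (NOT p) is unsatisfied and unit — conflict.
Neither t = true nor t = false works.
So u must be the other value — set u = false.
From the singleton clause (NOT r), r = false.
From the singleton clause (NOT p), p = false.
From the singleton clause (s), s = true.
From the singleton clause (v), v = true.
From the singleton clause (NOT t), t = false.
Now (t) is unsatisfied and unit — conflict.
Neither u = true nor u = false works.
So q must be the other value — set q = false.
Case r = false:
From the singleton clause (p), p = true.
From the singleton clause (u), u = true.
Now (NOT u) is unsatisfied and unit — conflict.
So r must be the other value — set r = true.
From the singleton clause (NOT u), u = false.
From the singleton clause (v), v = true.
From the singleton clause (t), t = true.
From the singleton clause (NOT s), s = false.
From the singleton clause (p), p = true.
Now (NOT p) is unsatisfied and unit — conflict.
Neither r = true nor r = false works.
Neither q = true nor q = false works.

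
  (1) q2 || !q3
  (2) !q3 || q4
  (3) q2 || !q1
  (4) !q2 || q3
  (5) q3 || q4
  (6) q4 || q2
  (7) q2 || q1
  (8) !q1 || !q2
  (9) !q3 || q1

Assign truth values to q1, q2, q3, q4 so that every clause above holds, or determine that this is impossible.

UNSATISFIABLE

Suppose q2 = true.
The clause (q3) is unit, so q3 = true.
The clause (q4) is unit, so q4 = true.
The clause (!q1) is unit, so q1 = false.
That conflicts with the unit clause (q1).
That branch fails; take q2 = false instead.
The clause (!q3) is unit, so q3 = false.
The clause (!q1) is unit, so q1 = false.
That conflicts with the unit clause (q1).
Neither q2 = true nor q2 = false works.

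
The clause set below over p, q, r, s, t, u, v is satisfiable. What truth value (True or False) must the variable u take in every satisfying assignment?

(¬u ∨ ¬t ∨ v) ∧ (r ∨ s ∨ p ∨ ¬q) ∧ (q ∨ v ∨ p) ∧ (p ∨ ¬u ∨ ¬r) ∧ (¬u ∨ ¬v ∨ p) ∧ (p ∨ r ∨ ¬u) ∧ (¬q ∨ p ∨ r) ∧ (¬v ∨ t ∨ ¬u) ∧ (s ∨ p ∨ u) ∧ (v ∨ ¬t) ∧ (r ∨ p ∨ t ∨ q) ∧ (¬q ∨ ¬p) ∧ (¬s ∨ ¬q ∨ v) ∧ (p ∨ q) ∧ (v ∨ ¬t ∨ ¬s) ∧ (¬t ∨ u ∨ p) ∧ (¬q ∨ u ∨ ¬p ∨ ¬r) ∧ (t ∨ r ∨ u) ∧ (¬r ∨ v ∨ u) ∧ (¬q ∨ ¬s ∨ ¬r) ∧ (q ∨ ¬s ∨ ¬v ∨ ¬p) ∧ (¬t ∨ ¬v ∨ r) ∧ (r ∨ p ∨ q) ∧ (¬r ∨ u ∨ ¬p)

True

Suppose u = False.
Suppose s = True.
Suppose v = True.
Suppose q = False.
The clause (p) is unit, so p = True.
But (¬p) is also a unit clause — contradiction.
Undo q and try q = True.
The clause (¬p) is unit, so p = False.
The clause (r) is unit, so r = True.
But (¬r) is also a unit clause — contradiction.
Neither q = True nor q = False works.
Undo v and try v = False.
The clause (¬t) is unit, so t = False.
The clause (¬q) is unit, so q = False.
The clause (p) is unit, so p = True.
The clause (r) is unit, so r = True.
But (¬r) is also a unit clause — contradiction.
Neither v = True nor v = False works.
Undo s and try s = False.
The clause (p) is unit, so p = True.
The clause (¬q) is unit, so q = False.
The clause (¬r) is unit, so r = False.
The clause (t) is unit, so t = True.
The clause (v) is unit, so v = True.
But (¬v) is also a unit clause — contradiction.
Neither s = True nor s = False works.
So every satisfying assignment has u = True.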